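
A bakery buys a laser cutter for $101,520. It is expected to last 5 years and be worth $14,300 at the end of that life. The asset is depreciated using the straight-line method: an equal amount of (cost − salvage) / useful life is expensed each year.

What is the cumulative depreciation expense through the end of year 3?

Depreciable base = $101,520 − $14,300 = $87,220.
Annual expense = $87,220 / 5 = $17,444.
End of year 1: book value $84,076.
End of year 2: book value $66,632.
End of year 3: book value $49,188.
Accumulated through year 3 = $101,520 − $49,188 = $52,332.

$52,332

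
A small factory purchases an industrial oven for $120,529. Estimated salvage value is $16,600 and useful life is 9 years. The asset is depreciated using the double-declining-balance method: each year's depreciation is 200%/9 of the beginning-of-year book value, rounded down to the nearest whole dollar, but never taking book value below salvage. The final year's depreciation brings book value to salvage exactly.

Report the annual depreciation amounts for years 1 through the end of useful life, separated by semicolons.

$26,784; $20,832; $16,202; $12,602; $9,802; $7,623; $5,929; $4,155; $0

Depreciable base = $120,529 − $16,600 = $103,929.
Year 1: ⌊$120,529 × 200%/9⌋ = $26,784. Book value $93,745.
Year 2: ⌊$93,745 × 200%/9⌋ = $20,832. Book value $72,913.
Year 3: ⌊$72,913 × 200%/9⌋ = $16,202. Book value $56,711.
Year 4: ⌊$56,711 × 200%/9⌋ = $12,602. Book value $44,109.
Year 5: ⌊$44,109 × 200%/9⌋ = $9,802. Book value $34,307.
Year 6: ⌊$34,307 × 200%/9⌋ = $7,623. Book value $26,684.
Year 7: ⌊$26,684 × 200%/9⌋ = $5,929. Book value $20,755.
Year 8: ⌊$20,755 × 200%/9⌋ = $4,612, capped at $4,155. Book value $16,600.
Year 9 (final): $16,600 − $16,600 = $0. Book value $16,600.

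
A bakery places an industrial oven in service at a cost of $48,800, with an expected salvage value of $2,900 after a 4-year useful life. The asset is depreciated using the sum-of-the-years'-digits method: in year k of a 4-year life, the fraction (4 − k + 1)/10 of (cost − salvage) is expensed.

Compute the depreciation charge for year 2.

$13,770

Depreciable base = $48,800 − $2,900 = $45,900.
Sum of the years' digits = 4+3+2+1 = 10.
Year 1: $45,900 × 4/10 = $18,360. Book value $30,440.
Year 2: $45,900 × 3/10 = $13,770. Book value $16,670.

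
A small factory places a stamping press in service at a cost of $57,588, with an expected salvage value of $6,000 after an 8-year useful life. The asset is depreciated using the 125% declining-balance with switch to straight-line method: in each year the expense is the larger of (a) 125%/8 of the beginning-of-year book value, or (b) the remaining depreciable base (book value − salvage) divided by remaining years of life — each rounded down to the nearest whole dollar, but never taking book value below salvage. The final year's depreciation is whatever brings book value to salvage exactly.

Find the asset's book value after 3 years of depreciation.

Depreciable base = $57,588 − $6,000 = $51,588.
Year 1: DB = ⌊$57,588 × 125%/8⌋ = $8,998; SL = ⌊$51,588/8⌋ = $6,448 → take DB $8,998. Book value $48,590.
Year 2: DB = ⌊$48,590 × 125%/8⌋ = $7,592; SL = ⌊$42,590/7⌋ = $6,084 → take DB $7,592. Book value $40,998.
Year 3: DB = ⌊$40,998 × 125%/8⌋ = $6,405; SL = ⌊$34,998/6⌋ = $5,833 → take DB $6,405. Book value $34,593.

$34,593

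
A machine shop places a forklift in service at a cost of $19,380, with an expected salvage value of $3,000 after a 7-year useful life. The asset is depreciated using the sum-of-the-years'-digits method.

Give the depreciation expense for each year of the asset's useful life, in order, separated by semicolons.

Depreciable base = $19,380 − $3,000 = $16,380.
Sum of the years' digits = 7+6+5+4+3+2+1 = 28.
Year 1: $16,380 × 7/28 = $4,095. Book value $15,285.
Year 2: $16,380 × 6/28 = $3,510. Book value $11,775.
Year 3: $16,380 × 5/28 = $2,925. Book value $8,850.
Year 4: $16,380 × 4/28 = $2,340. Book value $6,510.
Year 5: $16,380 × 3/28 = $1,755. Book value $4,755.
Year 6: $16,380 × 2/28 = $1,170. Book value $3,585.
Year 7: $16,380 × 1/28 = $585. Book value $3,000.

$4,095; $3,510; $2,925; $2,340; $1,755; $1,170; $585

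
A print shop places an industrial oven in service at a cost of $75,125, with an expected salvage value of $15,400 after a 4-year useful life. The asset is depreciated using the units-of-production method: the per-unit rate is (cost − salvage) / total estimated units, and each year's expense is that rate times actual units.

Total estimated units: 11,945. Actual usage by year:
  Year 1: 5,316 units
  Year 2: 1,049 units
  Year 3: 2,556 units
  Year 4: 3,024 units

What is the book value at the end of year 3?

$30,520

Depreciable base = $75,125 − $15,400 = $59,725.
Rate = $59,725 / 11,945 units = $5 per unit.
Year 1: 5,316 × $5 = $26,580. Book value $48,545.
Year 2: 1,049 × $5 = $5,245. Book value $43,300.
Year 3: 2,556 × $5 = $12,780. Book value $30,520.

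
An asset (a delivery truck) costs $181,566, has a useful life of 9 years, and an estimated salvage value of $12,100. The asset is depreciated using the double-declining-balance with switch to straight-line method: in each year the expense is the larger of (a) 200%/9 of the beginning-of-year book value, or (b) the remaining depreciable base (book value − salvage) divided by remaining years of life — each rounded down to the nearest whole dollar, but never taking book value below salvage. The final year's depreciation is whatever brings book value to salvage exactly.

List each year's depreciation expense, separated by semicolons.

Depreciable base = $181,566 − $12,100 = $169,466.
Year 1: DB = ⌊$181,566 × 200%/9⌋ = $40,348; SL = ⌊$169,466/9⌋ = $18,829 → take DB $40,348. Book value $141,218.
Year 2: DB = ⌊$141,218 × 200%/9⌋ = $31,381; SL = ⌊$129,118/8⌋ = $16,139 → take DB $31,381. Book value $109,837.
Year 3: DB = ⌊$109,837 × 200%/9⌋ = $24,408; SL = ⌊$97,737/7⌋ = $13,962 → take DB $24,408. Book value $85,429.
Year 4: DB = ⌊$85,429 × 200%/9⌋ = $18,984; SL = ⌊$73,329/6⌋ = $12,221 → take DB $18,984. Book value $66,445.
Year 5: DB = ⌊$66,445 × 200%/9⌋ = $14,765; SL = ⌊$54,345/5⌋ = $10,869 → take DB $14,765. Book value $51,680.
Year 6: DB = ⌊$51,680 × 200%/9⌋ = $11,484; SL = ⌊$39,580/4⌋ = $9,895 → take DB $11,484. Book value $40,196.
Year 7: DB = ⌊$40,196 × 200%/9⌋ = $8,932; SL = ⌊$28,096/3⌋ = $9,365 → take SL $9,365. Book value $30,831.
Year 8: DB = ⌊$30,831 × 200%/9⌋ = $6,851; SL = ⌊$18,731/2⌋ = $9,365 → take SL $9,365. Book value $21,466.
Year 9 (final): $21,466 − $12,100 = $9,366. Book value $12,100.

$40,348; $31,381; $24,408; $18,984; $14,765; $11,484; $9,365; $9,365; $9,366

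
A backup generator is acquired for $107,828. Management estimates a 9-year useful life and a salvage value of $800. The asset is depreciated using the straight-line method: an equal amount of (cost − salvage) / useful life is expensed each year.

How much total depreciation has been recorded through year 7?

$83,244

Depreciable base = $107,828 − $800 = $107,028.
Annual expense = $107,028 / 9 = $11,892.
End of year 1: book value $95,936.
End of year 2: book value $84,044.
End of year 3: book value $72,152.
End of year 4: book value $60,260.
End of year 5: book value $48,368.
End of year 6: book value $36,476.
End of year 7: book value $24,584.
Accumulated through year 7 = $107,828 − $24,584 = $83,244.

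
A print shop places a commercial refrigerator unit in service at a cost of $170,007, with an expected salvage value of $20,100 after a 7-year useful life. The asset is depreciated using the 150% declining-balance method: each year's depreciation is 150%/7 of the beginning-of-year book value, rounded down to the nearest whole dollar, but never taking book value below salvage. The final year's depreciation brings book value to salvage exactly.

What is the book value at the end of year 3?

$82,464

Depreciable base = $170,007 − $20,100 = $149,907.
Year 1: ⌊$170,007 × 150%/7⌋ = $36,430. Book value $133,577.
Year 2: ⌊$133,577 × 150%/7⌋ = $28,623. Book value $104,954.
Year 3: ⌊$104,954 × 150%/7⌋ = $22,490. Book value $82,464.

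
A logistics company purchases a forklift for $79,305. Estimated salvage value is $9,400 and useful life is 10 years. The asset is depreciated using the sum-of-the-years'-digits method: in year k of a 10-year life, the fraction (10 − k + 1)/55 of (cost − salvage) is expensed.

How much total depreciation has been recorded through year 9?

$68,634

Depreciable base = $79,305 − $9,400 = $69,905.
Sum of the years' digits = 10+9+8+7+6+5+4+3+2+1 = 55.
Year 1: $69,905 × 10/55 = $12,710. Book value $66,595.
Year 2: $69,905 × 9/55 = $11,439. Book value $55,156.
Year 3: $69,905 × 8/55 = $10,168. Book value $44,988.
Year 4: $69,905 × 7/55 = $8,897. Book value $36,091.
Year 5: $69,905 × 6/55 = $7,626. Book value $28,465.
Year 6: $69,905 × 5/55 = $6,355. Book value $22,110.
Year 7: $69,905 × 4/55 = $5,084. Book value $17,026.
Year 8: $69,905 × 3/55 = $3,813. Book value $13,213.
Year 9: $69,905 × 2/55 = $2,542. Book value $10,671.
Accumulated through year 9 = $79,305 − $10,671 = $68,634.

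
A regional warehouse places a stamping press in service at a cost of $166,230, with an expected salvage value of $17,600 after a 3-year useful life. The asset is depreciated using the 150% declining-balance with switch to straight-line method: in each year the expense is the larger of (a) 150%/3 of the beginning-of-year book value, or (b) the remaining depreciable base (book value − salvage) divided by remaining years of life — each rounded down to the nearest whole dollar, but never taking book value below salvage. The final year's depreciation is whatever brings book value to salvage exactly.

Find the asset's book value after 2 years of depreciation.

Depreciable base = $166,230 − $17,600 = $148,630.
Year 1: DB = ⌊$166,230 × 150%/3⌋ = $83,115; SL = ⌊$148,630/3⌋ = $49,543 → take DB $83,115. Book value $83,115.
Year 2: DB = ⌊$83,115 × 150%/3⌋ = $41,557; SL = ⌊$65,515/2⌋ = $32,757 → take DB $41,557. Book value $41,558.

$41,558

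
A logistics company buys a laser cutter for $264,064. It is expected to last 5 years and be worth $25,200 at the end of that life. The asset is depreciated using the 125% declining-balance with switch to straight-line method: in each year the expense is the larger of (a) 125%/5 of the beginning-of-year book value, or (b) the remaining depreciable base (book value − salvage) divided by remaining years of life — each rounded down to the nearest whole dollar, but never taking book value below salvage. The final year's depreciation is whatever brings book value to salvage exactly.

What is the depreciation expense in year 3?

Depreciable base = $264,064 − $25,200 = $238,864.
Year 1: DB = ⌊$264,064 × 125%/5⌋ = $66,016; SL = ⌊$238,864/5⌋ = $47,772 → take DB $66,016. Book value $198,048.
Year 2: DB = ⌊$198,048 × 125%/5⌋ = $49,512; SL = ⌊$172,848/4⌋ = $43,212 → take DB $49,512. Book value $148,536.
Year 3: DB = ⌊$148,536 × 125%/5⌋ = $37,134; SL = ⌊$123,336/3⌋ = $41,112 → take SL $41,112. Book value $107,424.

$41,112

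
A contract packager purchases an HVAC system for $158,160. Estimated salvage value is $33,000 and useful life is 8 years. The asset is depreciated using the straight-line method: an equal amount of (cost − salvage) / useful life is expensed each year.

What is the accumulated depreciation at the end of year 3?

Depreciable base = $158,160 − $33,000 = $125,160.
Annual expense = $125,160 / 8 = $15,645.
End of year 1: book value $142,515.
End of year 2: book value $126,870.
End of year 3: book value $111,225.
Accumulated through year 3 = $158,160 − $111,225 = $46,935.

$46,935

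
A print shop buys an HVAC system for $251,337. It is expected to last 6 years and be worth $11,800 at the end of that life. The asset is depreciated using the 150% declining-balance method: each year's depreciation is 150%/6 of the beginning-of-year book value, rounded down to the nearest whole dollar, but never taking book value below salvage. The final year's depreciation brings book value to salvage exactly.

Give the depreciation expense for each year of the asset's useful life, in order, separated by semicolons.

$62,834; $47,125; $35,344; $26,508; $19,881; $47,845

Depreciable base = $251,337 − $11,800 = $239,537.
Year 1: ⌊$251,337 × 150%/6⌋ = $62,834. Book value $188,503.
Year 2: ⌊$188,503 × 150%/6⌋ = $47,125. Book value $141,378.
Year 3: ⌊$141,378 × 150%/6⌋ = $35,344. Book value $106,034.
Year 4: ⌊$106,034 × 150%/6⌋ = $26,508. Book value $79,526.
Year 5: ⌊$79,526 × 150%/6⌋ = $19,881. Book value $59,645.
Year 6 (final): $59,645 − $11,800 = $47,845. Book value $11,800.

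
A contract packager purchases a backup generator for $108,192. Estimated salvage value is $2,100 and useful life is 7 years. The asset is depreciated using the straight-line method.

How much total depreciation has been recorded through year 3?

$45,468

Depreciable base = $108,192 − $2,100 = $106,092.
Annual expense = $106,092 / 7 = $15,156.
End of year 1: book value $93,036.
End of year 2: book value $77,880.
End of year 3: book value $62,724.
Accumulated through year 3 = $108,192 − $62,724 = $45,468.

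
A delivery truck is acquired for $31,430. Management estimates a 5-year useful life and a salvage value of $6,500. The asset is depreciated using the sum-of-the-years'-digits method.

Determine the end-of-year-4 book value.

Depreciable base = $31,430 − $6,500 = $24,930.
Sum of the years' digits = 5+4+3+2+1 = 15.
Year 1: $24,930 × 5/15 = $8,310. Book value $23,120.
Year 2: $24,930 × 4/15 = $6,648. Book value $16,472.
Year 3: $24,930 × 3/15 = $4,986. Book value $11,486.
Year 4: $24,930 × 2/15 = $3,324. Book value $8,162.

$8,162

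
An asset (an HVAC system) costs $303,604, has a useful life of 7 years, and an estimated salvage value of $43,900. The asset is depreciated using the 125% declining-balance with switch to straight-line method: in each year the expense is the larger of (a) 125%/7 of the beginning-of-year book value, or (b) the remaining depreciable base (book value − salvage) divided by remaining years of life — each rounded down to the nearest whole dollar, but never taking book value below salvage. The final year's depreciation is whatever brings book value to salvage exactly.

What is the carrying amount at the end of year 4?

Depreciable base = $303,604 − $43,900 = $259,704.
Year 1: DB = ⌊$303,604 × 125%/7⌋ = $54,215; SL = ⌊$259,704/7⌋ = $37,100 → take DB $54,215. Book value $249,389.
Year 2: DB = ⌊$249,389 × 125%/7⌋ = $44,533; SL = ⌊$205,489/6⌋ = $34,248 → take DB $44,533. Book value $204,856.
Year 3: DB = ⌊$204,856 × 125%/7⌋ = $36,581; SL = ⌊$160,956/5⌋ = $32,191 → take DB $36,581. Book value $168,275.
Year 4: DB = ⌊$168,275 × 125%/7⌋ = $30,049; SL = ⌊$124,375/4⌋ = $31,093 → take SL $31,093. Book value $137,182.

$137,182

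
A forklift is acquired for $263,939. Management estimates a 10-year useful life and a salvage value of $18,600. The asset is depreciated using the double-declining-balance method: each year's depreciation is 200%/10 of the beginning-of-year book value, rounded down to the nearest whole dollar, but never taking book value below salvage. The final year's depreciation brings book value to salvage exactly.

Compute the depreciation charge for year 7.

Depreciable base = $263,939 − $18,600 = $245,339.
Year 1: ⌊$263,939 × 200%/10⌋ = $52,787. Book value $211,152.
Year 2: ⌊$211,152 × 200%/10⌋ = $42,230. Book value $168,922.
Year 3: ⌊$168,922 × 200%/10⌋ = $33,784. Book value $135,138.
Year 4: ⌊$135,138 × 200%/10⌋ = $27,027. Book value $108,111.
Year 5: ⌊$108,111 × 200%/10⌋ = $21,622. Book value $86,489.
Year 6: ⌊$86,489 × 200%/10⌋ = $17,297. Book value $69,192.
Year 7: ⌊$69,192 × 200%/10⌋ = $13,838. Book value $55,354.

$13,838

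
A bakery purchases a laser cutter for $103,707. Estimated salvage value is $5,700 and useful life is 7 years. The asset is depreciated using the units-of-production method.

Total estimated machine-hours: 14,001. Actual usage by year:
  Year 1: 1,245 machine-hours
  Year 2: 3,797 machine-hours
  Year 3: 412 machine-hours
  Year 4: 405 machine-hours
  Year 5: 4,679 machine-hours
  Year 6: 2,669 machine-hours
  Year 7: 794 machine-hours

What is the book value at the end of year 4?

$62,694

Depreciable base = $103,707 − $5,700 = $98,007.
Rate = $98,007 / 14,001 machine-hours = $7 per machine-hour.
Year 1: 1,245 × $7 = $8,715. Book value $94,992.
Year 2: 3,797 × $7 = $26,579. Book value $68,413.
Year 3: 412 × $7 = $2,884. Book value $65,529.
Year 4: 405 × $7 = $2,835. Book value $62,694.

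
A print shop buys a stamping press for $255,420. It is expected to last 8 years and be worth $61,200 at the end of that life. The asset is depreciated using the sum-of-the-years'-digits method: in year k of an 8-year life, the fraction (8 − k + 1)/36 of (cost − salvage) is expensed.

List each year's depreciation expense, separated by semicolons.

Depreciable base = $255,420 − $61,200 = $194,220.
Sum of the years' digits = 8+7+6+5+4+3+2+1 = 36.
Year 1: $194,220 × 8/36 = $43,160. Book value $212,260.
Year 2: $194,220 × 7/36 = $37,765. Book value $174,495.
Year 3: $194,220 × 6/36 = $32,370. Book value $142,125.
Year 4: $194,220 × 5/36 = $26,975. Book value $115,150.
Year 5: $194,220 × 4/36 = $21,580. Book value $93,570.
Year 6: $194,220 × 3/36 = $16,185. Book value $77,385.
Year 7: $194,220 × 2/36 = $10,790. Book value $66,595.
Year 8: $194,220 × 1/36 = $5,395. Book value $61,200.

$43,160; $37,765; $32,370; $26,975; $21,580; $16,185; $10,790; $5,395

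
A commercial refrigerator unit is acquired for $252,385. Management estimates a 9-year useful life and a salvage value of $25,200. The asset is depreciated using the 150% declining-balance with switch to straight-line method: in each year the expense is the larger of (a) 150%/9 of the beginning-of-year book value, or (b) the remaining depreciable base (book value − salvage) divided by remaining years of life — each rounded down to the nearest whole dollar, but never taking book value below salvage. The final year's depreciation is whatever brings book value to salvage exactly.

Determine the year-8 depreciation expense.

$19,058

Depreciable base = $252,385 − $25,200 = $227,185.
Year 1: DB = ⌊$252,385 × 150%/9⌋ = $42,064; SL = ⌊$227,185/9⌋ = $25,242 → take DB $42,064. Book value $210,321.
Year 2: DB = ⌊$210,321 × 150%/9⌋ = $35,053; SL = ⌊$185,121/8⌋ = $23,140 → take DB $35,053. Book value $175,268.
Year 3: DB = ⌊$175,268 × 150%/9⌋ = $29,211; SL = ⌊$150,068/7⌋ = $21,438 → take DB $29,211. Book value $146,057.
Year 4: DB = ⌊$146,057 × 150%/9⌋ = $24,342; SL = ⌊$120,857/6⌋ = $20,142 → take DB $24,342. Book value $121,715.
Year 5: DB = ⌊$121,715 × 150%/9⌋ = $20,285; SL = ⌊$96,515/5⌋ = $19,303 → take DB $20,285. Book value $101,430.
Year 6: DB = ⌊$101,430 × 150%/9⌋ = $16,905; SL = ⌊$76,230/4⌋ = $19,057 → take SL $19,057. Book value $82,373.
Year 7: DB = ⌊$82,373 × 150%/9⌋ = $13,728; SL = ⌊$57,173/3⌋ = $19,057 → take SL $19,057. Book value $63,316.
Year 8: DB = ⌊$63,316 × 150%/9⌋ = $10,552; SL = ⌊$38,116/2⌋ = $19,058 → take SL $19,058. Book value $44,258.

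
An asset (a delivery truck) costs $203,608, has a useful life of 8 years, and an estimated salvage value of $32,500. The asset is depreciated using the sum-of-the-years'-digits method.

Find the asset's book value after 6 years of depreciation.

$46,759

Depreciable base = $203,608 − $32,500 = $171,108.
Sum of the years' digits = 8+7+6+5+4+3+2+1 = 36.
Year 1: $171,108 × 8/36 = $38,024. Book value $165,584.
Year 2: $171,108 × 7/36 = $33,271. Book value $132,313.
Year 3: $171,108 × 6/36 = $28,518. Book value $103,795.
Year 4: $171,108 × 5/36 = $23,765. Book value $80,030.
Year 5: $171,108 × 4/36 = $19,012. Book value $61,018.
Year 6: $171,108 × 3/36 = $14,259. Book value $46,759.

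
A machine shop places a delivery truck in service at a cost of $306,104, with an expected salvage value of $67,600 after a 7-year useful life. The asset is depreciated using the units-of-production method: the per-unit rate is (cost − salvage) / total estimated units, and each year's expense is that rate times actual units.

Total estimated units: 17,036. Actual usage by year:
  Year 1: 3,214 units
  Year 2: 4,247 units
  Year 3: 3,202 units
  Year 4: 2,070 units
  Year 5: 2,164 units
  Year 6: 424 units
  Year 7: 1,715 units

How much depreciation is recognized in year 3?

Depreciable base = $306,104 − $67,600 = $238,504.
Rate = $238,504 / 17,036 units = $14 per unit.
Year 1: 3,214 × $14 = $44,996. Book value $261,108.
Year 2: 4,247 × $14 = $59,458. Book value $201,650.
Year 3: 3,202 × $14 = $44,828. Book value $156,822.

$44,828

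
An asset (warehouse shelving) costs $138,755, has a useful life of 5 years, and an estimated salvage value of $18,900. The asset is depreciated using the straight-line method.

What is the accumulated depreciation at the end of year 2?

Depreciable base = $138,755 − $18,900 = $119,855.
Annual expense = $119,855 / 5 = $23,971.
End of year 1: book value $114,784.
End of year 2: book value $90,813.
Accumulated through year 2 = $138,755 − $90,813 = $47,942.

$47,942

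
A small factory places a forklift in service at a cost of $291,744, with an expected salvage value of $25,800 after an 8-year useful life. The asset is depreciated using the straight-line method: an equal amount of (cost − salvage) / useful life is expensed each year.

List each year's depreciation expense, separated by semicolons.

$33,243; $33,243; $33,243; $33,243; $33,243; $33,243; $33,243; $33,243

Depreciable base = $291,744 − $25,800 = $265,944.
Annual expense = $265,944 / 8 = $33,243.
End of year 1: book value $258,501.
End of year 2: book value $225,258.
End of year 3: book value $192,015.
End of year 4: book value $158,772.
End of year 5: book value $125,529.
End of year 6: book value $92,286.
End of year 7: book value $59,043.
End of year 8: book value $25,800.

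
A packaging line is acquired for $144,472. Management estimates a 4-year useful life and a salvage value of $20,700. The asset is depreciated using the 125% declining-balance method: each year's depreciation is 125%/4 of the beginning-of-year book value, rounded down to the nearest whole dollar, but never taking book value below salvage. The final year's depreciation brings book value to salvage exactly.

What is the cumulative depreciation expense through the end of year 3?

$97,525

Depreciable base = $144,472 − $20,700 = $123,772.
Year 1: ⌊$144,472 × 125%/4⌋ = $45,147. Book value $99,325.
Year 2: ⌊$99,325 × 125%/4⌋ = $31,039. Book value $68,286.
Year 3: ⌊$68,286 × 125%/4⌋ = $21,339. Book value $46,947.
Accumulated through year 3 = $144,472 − $46,947 = $97,525.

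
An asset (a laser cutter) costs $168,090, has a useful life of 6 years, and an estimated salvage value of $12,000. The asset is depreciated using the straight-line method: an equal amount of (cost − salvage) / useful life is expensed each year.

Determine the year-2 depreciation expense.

$26,015

Depreciable base = $168,090 − $12,000 = $156,090.
Annual expense = $156,090 / 6 = $26,015.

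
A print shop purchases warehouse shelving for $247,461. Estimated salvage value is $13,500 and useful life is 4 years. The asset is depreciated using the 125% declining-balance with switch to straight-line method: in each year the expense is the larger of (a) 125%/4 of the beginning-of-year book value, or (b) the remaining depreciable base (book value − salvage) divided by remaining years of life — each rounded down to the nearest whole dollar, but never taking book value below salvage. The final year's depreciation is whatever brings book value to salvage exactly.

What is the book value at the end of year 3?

Depreciable base = $247,461 − $13,500 = $233,961.
Year 1: DB = ⌊$247,461 × 125%/4⌋ = $77,331; SL = ⌊$233,961/4⌋ = $58,490 → take DB $77,331. Book value $170,130.
Year 2: DB = ⌊$170,130 × 125%/4⌋ = $53,165; SL = ⌊$156,630/3⌋ = $52,210 → take DB $53,165. Book value $116,965.
Year 3: DB = ⌊$116,965 × 125%/4⌋ = $36,551; SL = ⌊$103,465/2⌋ = $51,732 → take SL $51,732. Book value $65,233.

$65,233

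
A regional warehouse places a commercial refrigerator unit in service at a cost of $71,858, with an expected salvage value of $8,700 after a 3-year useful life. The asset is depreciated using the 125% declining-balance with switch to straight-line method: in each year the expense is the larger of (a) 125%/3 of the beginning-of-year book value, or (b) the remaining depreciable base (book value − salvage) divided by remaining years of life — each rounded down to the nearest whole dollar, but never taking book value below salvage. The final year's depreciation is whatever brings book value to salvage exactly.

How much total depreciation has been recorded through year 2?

$47,405

Depreciable base = $71,858 − $8,700 = $63,158.
Year 1: DB = ⌊$71,858 × 125%/3⌋ = $29,940; SL = ⌊$63,158/3⌋ = $21,052 → take DB $29,940. Book value $41,918.
Year 2: DB = ⌊$41,918 × 125%/3⌋ = $17,465; SL = ⌊$33,218/2⌋ = $16,609 → take DB $17,465. Book value $24,453.
Accumulated through year 2 = $71,858 − $24,453 = $47,405.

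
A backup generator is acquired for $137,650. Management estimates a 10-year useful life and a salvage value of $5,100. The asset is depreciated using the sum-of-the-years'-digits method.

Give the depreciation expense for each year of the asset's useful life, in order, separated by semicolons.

$24,100; $21,690; $19,280; $16,870; $14,460; $12,050; $9,640; $7,230; $4,820; $2,410

Depreciable base = $137,650 − $5,100 = $132,550.
Sum of the years' digits = 10+9+8+7+6+5+4+3+2+1 = 55.
Year 1: $132,550 × 10/55 = $24,100. Book value $113,550.
Year 2: $132,550 × 9/55 = $21,690. Book value $91,860.
Year 3: $132,550 × 8/55 = $19,280. Book value $72,580.
Year 4: $132,550 × 7/55 = $16,870. Book value $55,710.
Year 5: $132,550 × 6/55 = $14,460. Book value $41,250.
Year 6: $132,550 × 5/55 = $12,050. Book value $29,200.
Year 7: $132,550 × 4/55 = $9,640. Book value $19,560.
Year 8: $132,550 × 3/55 = $7,230. Book value $12,330.
Year 9: $132,550 × 2/55 = $4,820. Book value $7,510.
Year 10: $132,550 × 1/55 = $2,410. Book value $5,100.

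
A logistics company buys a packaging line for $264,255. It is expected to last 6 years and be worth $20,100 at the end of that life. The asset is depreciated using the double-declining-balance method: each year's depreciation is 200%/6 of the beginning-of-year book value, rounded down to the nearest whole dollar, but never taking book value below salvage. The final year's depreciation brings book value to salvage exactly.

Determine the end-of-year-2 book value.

Depreciable base = $264,255 − $20,100 = $244,155.
Year 1: ⌊$264,255 × 200%/6⌋ = $88,085. Book value $176,170.
Year 2: ⌊$176,170 × 200%/6⌋ = $58,723. Book value $117,447.

$117,447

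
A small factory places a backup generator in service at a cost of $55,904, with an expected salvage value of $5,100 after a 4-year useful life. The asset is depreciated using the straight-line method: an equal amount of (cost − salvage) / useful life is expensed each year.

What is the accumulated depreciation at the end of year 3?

$38,103

Depreciable base = $55,904 − $5,100 = $50,804.
Annual expense = $50,804 / 4 = $12,701.
End of year 1: book value $43,203.
End of year 2: book value $30,502.
End of year 3: book value $17,801.
Accumulated through year 3 = $55,904 − $17,801 = $38,103.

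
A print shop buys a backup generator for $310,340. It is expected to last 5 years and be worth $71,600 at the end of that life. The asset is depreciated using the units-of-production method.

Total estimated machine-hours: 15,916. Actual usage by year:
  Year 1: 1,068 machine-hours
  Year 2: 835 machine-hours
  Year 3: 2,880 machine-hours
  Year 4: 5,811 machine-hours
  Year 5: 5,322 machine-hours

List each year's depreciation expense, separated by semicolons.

Depreciable base = $310,340 − $71,600 = $238,740.
Rate = $238,740 / 15,916 machine-hours = $15 per machine-hour.
Year 1: 1,068 × $15 = $16,020. Book value $294,320.
Year 2: 835 × $15 = $12,525. Book value $281,795.
Year 3: 2,880 × $15 = $43,200. Book value $238,595.
Year 4: 5,811 × $15 = $87,165. Book value $151,430.
Year 5: 5,322 × $15 = $79,830. Book value $71,600.

$16,020; $12,525; $43,200; $87,165; $79,830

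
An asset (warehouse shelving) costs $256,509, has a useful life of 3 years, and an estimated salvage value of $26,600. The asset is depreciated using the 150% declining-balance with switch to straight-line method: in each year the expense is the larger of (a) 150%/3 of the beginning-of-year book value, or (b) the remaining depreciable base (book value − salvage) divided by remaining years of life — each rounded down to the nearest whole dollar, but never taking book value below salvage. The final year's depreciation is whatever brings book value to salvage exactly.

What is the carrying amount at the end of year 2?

Depreciable base = $256,509 − $26,600 = $229,909.
Year 1: DB = ⌊$256,509 × 150%/3⌋ = $128,254; SL = ⌊$229,909/3⌋ = $76,636 → take DB $128,254. Book value $128,255.
Year 2: DB = ⌊$128,255 × 150%/3⌋ = $64,127; SL = ⌊$101,655/2⌋ = $50,827 → take DB $64,127. Book value $64,128.

$64,128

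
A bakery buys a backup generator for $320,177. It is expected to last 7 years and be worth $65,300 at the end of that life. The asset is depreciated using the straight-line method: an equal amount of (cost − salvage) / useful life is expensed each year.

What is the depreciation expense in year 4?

$36,411

Depreciable base = $320,177 − $65,300 = $254,877.
Annual expense = $254,877 / 7 = $36,411.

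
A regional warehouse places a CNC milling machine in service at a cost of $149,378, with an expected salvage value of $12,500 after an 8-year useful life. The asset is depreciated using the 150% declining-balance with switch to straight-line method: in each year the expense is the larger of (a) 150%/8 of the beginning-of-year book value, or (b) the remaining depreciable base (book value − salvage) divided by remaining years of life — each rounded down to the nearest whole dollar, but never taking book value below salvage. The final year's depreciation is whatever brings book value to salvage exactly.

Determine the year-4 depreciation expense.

Depreciable base = $149,378 − $12,500 = $136,878.
Year 1: DB = ⌊$149,378 × 150%/8⌋ = $28,008; SL = ⌊$136,878/8⌋ = $17,109 → take DB $28,008. Book value $121,370.
Year 2: DB = ⌊$121,370 × 150%/8⌋ = $22,756; SL = ⌊$108,870/7⌋ = $15,552 → take DB $22,756. Book value $98,614.
Year 3: DB = ⌊$98,614 × 150%/8⌋ = $18,490; SL = ⌊$86,114/6⌋ = $14,352 → take DB $18,490. Book value $80,124.
Year 4: DB = ⌊$80,124 × 150%/8⌋ = $15,023; SL = ⌊$67,624/5⌋ = $13,524 → take DB $15,023. Book value $65,101.

$15,023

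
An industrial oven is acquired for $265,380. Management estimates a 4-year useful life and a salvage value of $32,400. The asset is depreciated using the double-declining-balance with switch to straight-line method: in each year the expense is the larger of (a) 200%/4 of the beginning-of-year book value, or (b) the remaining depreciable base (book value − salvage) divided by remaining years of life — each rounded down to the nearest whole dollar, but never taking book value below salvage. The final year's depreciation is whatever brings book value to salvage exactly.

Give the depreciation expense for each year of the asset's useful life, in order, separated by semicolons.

$132,690; $66,345; $33,172; $773

Depreciable base = $265,380 − $32,400 = $232,980.
Year 1: DB = ⌊$265,380 × 200%/4⌋ = $132,690; SL = ⌊$232,980/4⌋ = $58,245 → take DB $132,690. Book value $132,690.
Year 2: DB = ⌊$132,690 × 200%/4⌋ = $66,345; SL = ⌊$100,290/3⌋ = $33,430 → take DB $66,345. Book value $66,345.
Year 3: DB = ⌊$66,345 × 200%/4⌋ = $33,172; SL = ⌊$33,945/2⌋ = $16,972 → take DB $33,172. Book value $33,173.
Year 4 (final): $33,173 − $32,400 = $773. Book value $32,400.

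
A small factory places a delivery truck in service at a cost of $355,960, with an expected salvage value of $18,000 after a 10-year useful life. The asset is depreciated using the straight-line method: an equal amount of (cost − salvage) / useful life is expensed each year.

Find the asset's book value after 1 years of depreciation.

Depreciable base = $355,960 − $18,000 = $337,960.
Annual expense = $337,960 / 10 = $33,796.
End of year 1: book value $322,164.

$322,164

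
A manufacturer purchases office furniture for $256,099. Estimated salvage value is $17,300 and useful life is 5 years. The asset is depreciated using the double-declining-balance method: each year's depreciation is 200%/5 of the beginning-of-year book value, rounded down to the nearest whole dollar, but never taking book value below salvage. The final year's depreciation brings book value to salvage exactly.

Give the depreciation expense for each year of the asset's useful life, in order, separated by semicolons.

$102,439; $61,464; $36,878; $22,127; $15,891

Depreciable base = $256,099 − $17,300 = $238,799.
Year 1: ⌊$256,099 × 200%/5⌋ = $102,439. Book value $153,660.
Year 2: ⌊$153,660 × 200%/5⌋ = $61,464. Book value $92,196.
Year 3: ⌊$92,196 × 200%/5⌋ = $36,878. Book value $55,318.
Year 4: ⌊$55,318 × 200%/5⌋ = $22,127. Book value $33,191.
Year 5 (final): $33,191 − $17,300 = $15,891. Book value $17,300.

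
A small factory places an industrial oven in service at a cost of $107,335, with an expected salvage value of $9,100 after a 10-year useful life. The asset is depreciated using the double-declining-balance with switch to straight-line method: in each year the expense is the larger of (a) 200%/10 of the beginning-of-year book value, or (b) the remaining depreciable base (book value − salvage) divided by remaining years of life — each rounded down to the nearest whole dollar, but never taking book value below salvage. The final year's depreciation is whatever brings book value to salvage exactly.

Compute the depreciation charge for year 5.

$8,793

Depreciable base = $107,335 − $9,100 = $98,235.
Year 1: DB = ⌊$107,335 × 200%/10⌋ = $21,467; SL = ⌊$98,235/10⌋ = $9,823 → take DB $21,467. Book value $85,868.
Year 2: DB = ⌊$85,868 × 200%/10⌋ = $17,173; SL = ⌊$76,768/9⌋ = $8,529 → take DB $17,173. Book value $68,695.
Year 3: DB = ⌊$68,695 × 200%/10⌋ = $13,739; SL = ⌊$59,595/8⌋ = $7,449 → take DB $13,739. Book value $54,956.
Year 4: DB = ⌊$54,956 × 200%/10⌋ = $10,991; SL = ⌊$45,856/7⌋ = $6,550 → take DB $10,991. Book value $43,965.
Year 5: DB = ⌊$43,965 × 200%/10⌋ = $8,793; SL = ⌊$34,865/6⌋ = $5,810 → take DB $8,793. Book value $35,172.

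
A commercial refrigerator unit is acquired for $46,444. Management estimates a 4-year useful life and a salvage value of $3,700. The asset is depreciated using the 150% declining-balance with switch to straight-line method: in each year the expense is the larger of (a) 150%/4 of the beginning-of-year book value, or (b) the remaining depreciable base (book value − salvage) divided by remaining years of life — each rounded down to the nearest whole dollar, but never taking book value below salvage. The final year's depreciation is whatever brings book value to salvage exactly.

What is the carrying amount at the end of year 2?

$18,143

Depreciable base = $46,444 − $3,700 = $42,744.
Year 1: DB = ⌊$46,444 × 150%/4⌋ = $17,416; SL = ⌊$42,744/4⌋ = $10,686 → take DB $17,416. Book value $29,028.
Year 2: DB = ⌊$29,028 × 150%/4⌋ = $10,885; SL = ⌊$25,328/3⌋ = $8,442 → take DB $10,885. Book value $18,143.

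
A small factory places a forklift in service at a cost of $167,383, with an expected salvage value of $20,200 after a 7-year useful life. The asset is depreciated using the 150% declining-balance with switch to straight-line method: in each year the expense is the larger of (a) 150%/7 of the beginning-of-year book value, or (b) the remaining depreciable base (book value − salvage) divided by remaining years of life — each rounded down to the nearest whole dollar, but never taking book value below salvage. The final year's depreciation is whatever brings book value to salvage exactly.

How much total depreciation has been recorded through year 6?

Depreciable base = $167,383 − $20,200 = $147,183.
Year 1: DB = ⌊$167,383 × 150%/7⌋ = $35,867; SL = ⌊$147,183/7⌋ = $21,026 → take DB $35,867. Book value $131,516.
Year 2: DB = ⌊$131,516 × 150%/7⌋ = $28,182; SL = ⌊$111,316/6⌋ = $18,552 → take DB $28,182. Book value $103,334.
Year 3: DB = ⌊$103,334 × 150%/7⌋ = $22,143; SL = ⌊$83,134/5⌋ = $16,626 → take DB $22,143. Book value $81,191.
Year 4: DB = ⌊$81,191 × 150%/7⌋ = $17,398; SL = ⌊$60,991/4⌋ = $15,247 → take DB $17,398. Book value $63,793.
Year 5: DB = ⌊$63,793 × 150%/7⌋ = $13,669; SL = ⌊$43,593/3⌋ = $14,531 → take SL $14,531. Book value $49,262.
Year 6: DB = ⌊$49,262 × 150%/7⌋ = $10,556; SL = ⌊$29,062/2⌋ = $14,531 → take SL $14,531. Book value $34,731.
Accumulated through year 6 = $167,383 − $34,731 = $132,652.

$132,652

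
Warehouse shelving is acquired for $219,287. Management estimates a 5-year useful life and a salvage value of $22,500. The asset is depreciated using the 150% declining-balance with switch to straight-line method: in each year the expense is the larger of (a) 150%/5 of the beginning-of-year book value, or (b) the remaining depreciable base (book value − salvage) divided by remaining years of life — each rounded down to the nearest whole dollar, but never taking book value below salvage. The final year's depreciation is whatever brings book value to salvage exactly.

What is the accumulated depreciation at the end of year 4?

$170,429

Depreciable base = $219,287 − $22,500 = $196,787.
Year 1: DB = ⌊$219,287 × 150%/5⌋ = $65,786; SL = ⌊$196,787/5⌋ = $39,357 → take DB $65,786. Book value $153,501.
Year 2: DB = ⌊$153,501 × 150%/5⌋ = $46,050; SL = ⌊$131,001/4⌋ = $32,750 → take DB $46,050. Book value $107,451.
Year 3: DB = ⌊$107,451 × 150%/5⌋ = $32,235; SL = ⌊$84,951/3⌋ = $28,317 → take DB $32,235. Book value $75,216.
Year 4: DB = ⌊$75,216 × 150%/5⌋ = $22,564; SL = ⌊$52,716/2⌋ = $26,358 → take SL $26,358. Book value $48,858.
Accumulated through year 4 = $219,287 − $48,858 = $170,429.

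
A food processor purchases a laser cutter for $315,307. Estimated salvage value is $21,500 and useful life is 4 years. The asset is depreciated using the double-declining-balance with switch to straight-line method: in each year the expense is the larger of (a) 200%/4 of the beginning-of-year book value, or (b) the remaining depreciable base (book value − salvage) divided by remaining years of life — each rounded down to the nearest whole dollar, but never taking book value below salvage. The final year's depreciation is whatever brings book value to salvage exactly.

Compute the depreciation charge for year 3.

Depreciable base = $315,307 − $21,500 = $293,807.
Year 1: DB = ⌊$315,307 × 200%/4⌋ = $157,653; SL = ⌊$293,807/4⌋ = $73,451 → take DB $157,653. Book value $157,654.
Year 2: DB = ⌊$157,654 × 200%/4⌋ = $78,827; SL = ⌊$136,154/3⌋ = $45,384 → take DB $78,827. Book value $78,827.
Year 3: DB = ⌊$78,827 × 200%/4⌋ = $39,413; SL = ⌊$57,327/2⌋ = $28,663 → take DB $39,413. Book value $39,414.

$39,413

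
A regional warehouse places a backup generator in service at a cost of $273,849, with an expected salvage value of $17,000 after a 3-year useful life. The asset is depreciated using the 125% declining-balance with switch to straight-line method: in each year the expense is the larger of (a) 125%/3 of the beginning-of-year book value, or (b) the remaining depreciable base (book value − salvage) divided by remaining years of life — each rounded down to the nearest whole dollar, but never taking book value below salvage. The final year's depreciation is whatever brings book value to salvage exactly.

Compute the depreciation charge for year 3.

Depreciable base = $273,849 − $17,000 = $256,849.
Year 1: DB = ⌊$273,849 × 125%/3⌋ = $114,103; SL = ⌊$256,849/3⌋ = $85,616 → take DB $114,103. Book value $159,746.
Year 2: DB = ⌊$159,746 × 125%/3⌋ = $66,560; SL = ⌊$142,746/2⌋ = $71,373 → take SL $71,373. Book value $88,373.
Year 3 (final): $88,373 − $17,000 = $71,373. Book value $17,000.

$71,373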